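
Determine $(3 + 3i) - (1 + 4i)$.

(3 - 1) + (3 - 4)i = 2 - i


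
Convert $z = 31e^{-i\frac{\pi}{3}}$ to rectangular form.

a = r cos θ = 31 * 1/2 = 31/2
b = r sin θ = 31 * -sqrt(3)/2 = -31*sqrt(3)/2
z = 31/2 - (31*sqrt(3)/2)i


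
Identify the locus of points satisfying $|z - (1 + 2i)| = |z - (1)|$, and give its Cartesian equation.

|z - z1| = |z - z2| means z is equidistant from z1 and z2,
i.e. the perpendicular bisector of the segment from (1, 2) to (1, 0) (midpoint (1, 1)).
With z = x + yi, square both sides:
(x - 1)^2 + (y - 2)^2 = (x - 1)^2 + (y - 0)^2
The x^2 and y^2 terms cancel: 0x + (-4)y = 1 - 5 = -4
Simplify: y = 1
Locus: Perpendicular bisector of the segment from (1, 2) to (1, 0): the line y = 1


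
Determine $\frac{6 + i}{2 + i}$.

Multiply numerator and denominator by conjugate (2 - i):
= (6 + i)(2 - i) / (2^2 + 1^2)
= (13 - 4i) / 5
= 13/5 - (4/5)i


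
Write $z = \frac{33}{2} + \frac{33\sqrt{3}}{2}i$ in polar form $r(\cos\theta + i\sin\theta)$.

r = |z| = sqrt(a^2 + b^2) = sqrt((33/2)^2 + (33*sqrt(3)/2)^2) = sqrt(1089/4 + 3267/4) = sqrt(1089) = 33
θ = arctan(b/a) = arctan(28.5788/16.5) (quadrant-adjusted) = 60°
z = 33(cos 60° + i sin 60°)


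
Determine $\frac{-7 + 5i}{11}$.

Divisor is real, so divide each part by 11:
= -7/11 + (5/11)i


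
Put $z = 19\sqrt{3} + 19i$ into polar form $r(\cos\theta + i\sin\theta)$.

r = |z| = sqrt(a^2 + b^2) = sqrt((19*sqrt(3))^2 + (19)^2) = sqrt(1083 + 361) = sqrt(1444) = 38
θ = arctan(b/a) = arctan(19/32.909) (quadrant-adjusted) = 30°
z = 38(cos 30° + i sin 30°)


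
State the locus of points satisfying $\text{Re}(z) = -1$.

Re(z) = x where z = x + yi; the equation x = -1 is satisfied by all points with that x-coordinate
Locus: Vertical line x = -1


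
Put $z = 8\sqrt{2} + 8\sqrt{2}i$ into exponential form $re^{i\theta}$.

r = |z| = sqrt((8*sqrt(2))^2 + (8*sqrt(2))^2) = sqrt(128 + 128) = sqrt(256) = 16
θ = arctan(b/a) = arctan(11.3137/11.3137) (quadrant-adjusted) = 45° = π/4
z = 16e^(i*π/4)


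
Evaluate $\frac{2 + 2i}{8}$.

Divisor is real, so divide each part by 8:
= 1/4 + (1/4)i


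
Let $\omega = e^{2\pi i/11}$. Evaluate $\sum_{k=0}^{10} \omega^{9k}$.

Let ζ = ω^9 = e^(2πi·9/11). Since 11 ∤ 9, ζ ≠ 1.
Sum = Σ_{k=0}^{10} ζ^k = (ζ^11 - 1)/(ζ - 1) = (ω^{9·11} - 1)/(ζ - 1) = (1 - 1)/(ζ - 1) = 0


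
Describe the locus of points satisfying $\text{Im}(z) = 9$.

Im(z) = y where z = x + yi; the equation y = 9 is satisfied by all points with that y-coordinate
Locus: Horizontal line y = 9


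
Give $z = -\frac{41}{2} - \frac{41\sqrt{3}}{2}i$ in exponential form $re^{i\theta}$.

r = |z| = sqrt((-41/2)^2 + (-41*sqrt(3)/2)^2) = sqrt(1681/4 + 5043/4) = sqrt(1681) = 41
θ = arctan(b/a) = arctan(-35.507/-20.5) (quadrant-adjusted) = 240° = 4π/3
z = 41e^(i*4π/3)


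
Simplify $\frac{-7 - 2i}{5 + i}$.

Multiply numerator and denominator by conjugate (5 - i):
= (-7 - 2i)(5 - i) / (5^2 + 1^2)
= (-37 - 3i) / 26
= -37/26 - (3/26)i


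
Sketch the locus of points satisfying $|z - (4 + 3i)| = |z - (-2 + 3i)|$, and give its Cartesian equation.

|z - z1| = |z - z2| means z is equidistant from z1 and z2,
i.e. the perpendicular bisector of the segment from (4, 3) to (-2, 3) (midpoint (1, 3)).
With z = x + yi, square both sides:
(x - 4)^2 + (y - 3)^2 = (x - (-2))^2 + (y - 3)^2
The x^2 and y^2 terms cancel: -12x + 0y = 13 - 25 = -12
Simplify: x = 1
Locus: Perpendicular bisector of the segment from (4, 3) to (-2, 3): the line x = 1


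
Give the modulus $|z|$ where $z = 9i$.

|z| = sqrt(a^2 + b^2) = sqrt(0^2 + 9^2) = sqrt(81) = 9


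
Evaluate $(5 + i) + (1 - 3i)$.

(5 + 1) + (1 + (-3))i = 6 - 2i


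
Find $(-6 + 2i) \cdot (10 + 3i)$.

(a1*a2 - b1*b2) + (a1*b2 + b1*a2)i
= (-60 - 6) + (-18 + 20)i
= -66 + 2i


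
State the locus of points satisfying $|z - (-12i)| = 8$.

|z - z0| = r describes a circle centered at z0 with radius r
Here z0 = -12i and r = 8
Locus: Circle centered at (0, -12) with radius 8


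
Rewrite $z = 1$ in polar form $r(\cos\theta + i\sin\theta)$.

r = |z| = sqrt(a^2 + b^2) = sqrt((1)^2 + (0)^2) = sqrt(1 + 0) = sqrt(1) = 1
b = 0 and a > 0, so z lies on the positive real axis: θ = 0°
z = 1(cos 0° + i sin 0°)


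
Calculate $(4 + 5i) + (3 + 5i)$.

(4 + 3) + (5 + 5)i = 7 + 10i


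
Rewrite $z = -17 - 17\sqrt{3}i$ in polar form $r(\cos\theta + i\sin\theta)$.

r = |z| = sqrt(a^2 + b^2) = sqrt((-17)^2 + (-17*sqrt(3))^2) = sqrt(289 + 867) = sqrt(1156) = 34
θ = arctan(b/a) = arctan(-29.4449/-17) (quadrant-adjusted) = 240°
z = 34(cos 240° + i sin 240°)


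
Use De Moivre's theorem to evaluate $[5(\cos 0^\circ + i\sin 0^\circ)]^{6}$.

By De Moivre: z^n = r^n(cos(nθ) + i sin(nθ))
= 5^6(cos(6*0°) + i sin(6*0°))
= 15625(cos 0° + i sin 0°)
= 15625


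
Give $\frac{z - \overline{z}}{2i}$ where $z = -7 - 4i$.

z - conjugate(z) = 2bi
(z - conjugate(z))/(2i) = 2bi/(2i) = b = -4


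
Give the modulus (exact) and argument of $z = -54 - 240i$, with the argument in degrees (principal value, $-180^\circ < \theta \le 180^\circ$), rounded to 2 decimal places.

|z| = sqrt((-54)^2 + (-240)^2) = 246
arg(z) = arctan(b/a) = arctan(-240/-54) (quadrant-adjusted) = -102.68°


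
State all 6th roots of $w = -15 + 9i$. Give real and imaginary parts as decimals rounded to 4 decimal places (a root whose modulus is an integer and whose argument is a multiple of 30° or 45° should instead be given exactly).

|w| = sqrt(306) ≈ 17.492856, arg(w) ≈ 149.036243°
Root modulus = sqrt(306)^(1/6) ≈ 1.611178
Root arguments: θ_k = (arg(w) + 360°k)/6 for k = 0, 1, ..., 5
Compute each root as (root modulus)(cos θ_k + i sin θ_k) using full-precision intermediates, then round to 4 decimal places.
Roots: 1.4621 + 0.6768i, 0.1449 + 1.6046i, -1.3172 + 0.9278i, -1.4621 - 0.6768i, -0.1449 - 1.6046i, 1.3172 - 0.9278i


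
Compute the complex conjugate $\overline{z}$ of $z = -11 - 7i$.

If z = a + bi, then conjugate(z) = a - bi
conjugate(-11 - 7i) = -11 + 7i


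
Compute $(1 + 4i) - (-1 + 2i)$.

(1 - (-1)) + (4 - 2)i = 2 + 2i


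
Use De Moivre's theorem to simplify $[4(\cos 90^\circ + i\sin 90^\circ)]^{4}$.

By De Moivre: z^n = r^n(cos(nθ) + i sin(nθ))
= 4^4(cos(4*90°) + i sin(4*90°))
= 256(cos 0° + i sin 0°)
= 256


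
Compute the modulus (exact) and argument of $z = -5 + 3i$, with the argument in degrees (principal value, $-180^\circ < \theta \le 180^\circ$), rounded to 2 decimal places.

|z| = sqrt((-5)^2 + 3^2) = sqrt(34)
arg(z) = arctan(b/a) = arctan(3/-5) (quadrant-adjusted) = 149.04°


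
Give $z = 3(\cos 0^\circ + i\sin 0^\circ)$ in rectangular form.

a = r cos θ = 3 * 1 = 3
b = r sin θ = 3 * 0 = 0
z = 3


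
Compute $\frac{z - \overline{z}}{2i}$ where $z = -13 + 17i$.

z - conjugate(z) = 2bi
(z - conjugate(z))/(2i) = 2bi/(2i) = b = 17


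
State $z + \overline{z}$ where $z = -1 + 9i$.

z + conjugate(z) = (a + bi) + (a - bi) = 2a
= 2 * (-1) = -2


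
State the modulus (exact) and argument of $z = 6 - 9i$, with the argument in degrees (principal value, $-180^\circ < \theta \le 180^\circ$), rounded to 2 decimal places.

|z| = sqrt(6^2 + (-9)^2) = sqrt(117)
arg(z) = arctan(b/a) = arctan(-9/6) (quadrant-adjusted) = -56.31°


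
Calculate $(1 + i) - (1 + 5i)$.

(1 - 1) + (1 - 5)i = -4i


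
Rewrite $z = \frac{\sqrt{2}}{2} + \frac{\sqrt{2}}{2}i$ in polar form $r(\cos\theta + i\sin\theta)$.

r = |z| = sqrt(a^2 + b^2) = sqrt((sqrt(2)/2)^2 + (sqrt(2)/2)^2) = sqrt(1/2 + 1/2) = sqrt(1) = 1
θ = arctan(b/a) = arctan(0.7071/0.7071) (quadrant-adjusted) = 45°
z = 1(cos 45° + i sin 45°)


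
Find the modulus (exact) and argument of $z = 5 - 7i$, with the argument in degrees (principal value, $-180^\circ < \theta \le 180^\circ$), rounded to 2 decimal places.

|z| = sqrt(5^2 + (-7)^2) = sqrt(74)
arg(z) = arctan(b/a) = arctan(-7/5) (quadrant-adjusted) = -54.46°


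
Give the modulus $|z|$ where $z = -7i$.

|z| = sqrt(a^2 + b^2) = sqrt(0^2 + (-7)^2) = sqrt(49) = 7


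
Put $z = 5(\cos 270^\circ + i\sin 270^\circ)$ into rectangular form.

a = r cos θ = 5 * 0 = 0
b = r sin θ = 5 * -1 = -5
z = -5i


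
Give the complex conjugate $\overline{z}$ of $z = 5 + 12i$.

If z = a + bi, then conjugate(z) = a - bi
conjugate(5 + 12i) = 5 - 12i


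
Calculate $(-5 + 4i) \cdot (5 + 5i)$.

(a1*a2 - b1*b2) + (a1*b2 + b1*a2)i
= (-25 - 20) + (-25 + 20)i
= -45 - 5i


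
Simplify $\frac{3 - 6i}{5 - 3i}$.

Multiply numerator and denominator by conjugate (5 + 3i):
= (3 - 6i)(5 + 3i) / (5^2 + (-3)^2)
= (33 - 21i) / 34
= 33/34 - (21/34)i


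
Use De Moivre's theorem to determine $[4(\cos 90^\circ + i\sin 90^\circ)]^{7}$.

By De Moivre: z^n = r^n(cos(nθ) + i sin(nθ))
= 4^7(cos(7*90°) + i sin(7*90°))
= 16384(cos 270° + i sin 270°)
= -16384i


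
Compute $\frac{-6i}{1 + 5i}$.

Multiply numerator and denominator by conjugate (1 - 5i):
= (-6i)(1 - 5i) / (1^2 + 5^2)
= (-30 - 6i) / 26
Divide through by 2: (-15 - 3i) / 13
= -15/13 - (3/13)i


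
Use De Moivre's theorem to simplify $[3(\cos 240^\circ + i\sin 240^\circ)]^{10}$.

By De Moivre: z^n = r^n(cos(nθ) + i sin(nθ))
= 3^10(cos(10*240°) + i sin(10*240°))
= 59049(cos 240° + i sin 240°)
= -59049/2 - (59049*sqrt(3)/2)i


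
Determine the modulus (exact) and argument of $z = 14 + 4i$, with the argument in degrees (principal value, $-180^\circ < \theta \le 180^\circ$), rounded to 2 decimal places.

|z| = sqrt(14^2 + 4^2) = sqrt(212)
arg(z) = arctan(b/a) = arctan(4/14) (quadrant-adjusted) = 15.95°


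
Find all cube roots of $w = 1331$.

|w| = 1331, arg(w) = 0°
Root modulus = 1331^(1/3) = 11
Root arguments: θ_k = (0° + 360°k)/3 for k = 0, 1, ..., 2
Roots: 11, -11/2 + (11*sqrt(3)/2)i, -11/2 - (11*sqrt(3)/2)i


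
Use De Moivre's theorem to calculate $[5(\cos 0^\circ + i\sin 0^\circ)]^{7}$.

By De Moivre: z^n = r^n(cos(nθ) + i sin(nθ))
= 5^7(cos(7*0°) + i sin(7*0°))
= 78125(cos 0° + i sin 0°)
= 78125


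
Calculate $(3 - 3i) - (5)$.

(3 - 5) + (-3 - 0)i = -2 - 3i


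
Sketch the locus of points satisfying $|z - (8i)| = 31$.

|z - z0| = r describes a circle centered at z0 with radius r
Here z0 = 8i and r = 31
Locus: Circle centered at (0, 8) with radius 31


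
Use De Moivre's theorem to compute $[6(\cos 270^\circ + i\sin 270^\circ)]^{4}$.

By De Moivre: z^n = r^n(cos(nθ) + i sin(nθ))
= 6^4(cos(4*270°) + i sin(4*270°))
= 1296(cos 0° + i sin 0°)
= 1296


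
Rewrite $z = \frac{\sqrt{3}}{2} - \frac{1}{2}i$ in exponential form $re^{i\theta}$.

r = |z| = sqrt((sqrt(3)/2)^2 + (-1/2)^2) = sqrt(3/4 + 1/4) = sqrt(1) = 1
θ = arctan(b/a) = arctan(-0.5/0.866) (quadrant-adjusted) = -30° = -π/6
z = 1e^(-i*π/6)


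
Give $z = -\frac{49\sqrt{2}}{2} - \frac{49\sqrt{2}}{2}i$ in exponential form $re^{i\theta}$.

r = |z| = sqrt((-49*sqrt(2)/2)^2 + (-49*sqrt(2)/2)^2) = sqrt(2401/2 + 2401/2) = sqrt(2401) = 49
θ = arctan(b/a) = arctan(-34.6482/-34.6482) (quadrant-adjusted) = -135° = -3π/4
z = 49e^(-i*3π/4)


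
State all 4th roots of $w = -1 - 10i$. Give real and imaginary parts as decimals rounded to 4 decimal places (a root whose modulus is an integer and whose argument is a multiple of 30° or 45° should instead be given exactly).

|w| = sqrt(101) ≈ 10.049876, arg(w) ≈ 264.289407°
Root modulus = sqrt(101)^(1/4) ≈ 1.780493
Root arguments: θ_k = (arg(w) + 360°k)/4 for k = 0, 1, ..., 3
Compute each root as (root modulus)(cos θ_k + i sin θ_k) using full-precision intermediates, then round to 4 decimal places.
Roots: 0.7221 + 1.6275i, -1.6275 + 0.7221i, -0.7221 - 1.6275i, 1.6275 - 0.7221i


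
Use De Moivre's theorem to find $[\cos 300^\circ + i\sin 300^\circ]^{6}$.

By De Moivre: z^n = r^n(cos(nθ) + i sin(nθ))
= 1^6(cos(6*300°) + i sin(6*300°))
= 1(cos 0° + i sin 0°)
= 1


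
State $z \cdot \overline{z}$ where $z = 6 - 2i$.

z * conjugate(z) = |z|^2 = a^2 + b^2
= 6^2 + (-2)^2 = 40


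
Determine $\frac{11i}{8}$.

Divisor is real, so divide each part by 8:
= 0 + (11/8)i


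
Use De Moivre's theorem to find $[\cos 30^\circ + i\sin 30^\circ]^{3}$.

By De Moivre: z^n = r^n(cos(nθ) + i sin(nθ))
= 1^3(cos(3*30°) + i sin(3*30°))
= 1(cos 90° + i sin 90°)
= i


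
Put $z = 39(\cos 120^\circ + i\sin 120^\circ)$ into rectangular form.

a = r cos θ = 39 * -1/2 = -39/2
b = r sin θ = 39 * sqrt(3)/2 = 39*sqrt(3)/2
z = -39/2 + (39*sqrt(3)/2)i


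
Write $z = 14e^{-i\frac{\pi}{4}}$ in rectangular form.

a = r cos θ = 14 * sqrt(2)/2 = 7*sqrt(2)
b = r sin θ = 14 * -sqrt(2)/2 = -7*sqrt(2)
z = 7*sqrt(2) - 7*sqrt(2)i


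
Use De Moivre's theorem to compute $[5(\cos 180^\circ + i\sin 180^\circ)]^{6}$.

By De Moivre: z^n = r^n(cos(nθ) + i sin(nθ))
= 5^6(cos(6*180°) + i sin(6*180°))
= 15625(cos 0° + i sin 0°)
= 15625


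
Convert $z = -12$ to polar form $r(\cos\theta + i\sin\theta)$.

r = |z| = sqrt(a^2 + b^2) = sqrt((-12)^2 + (0)^2) = sqrt(144 + 0) = sqrt(144) = 12
b = 0 and a < 0, so z lies on the negative real axis: θ = 180°
z = 12(cos 180° + i sin 180°)


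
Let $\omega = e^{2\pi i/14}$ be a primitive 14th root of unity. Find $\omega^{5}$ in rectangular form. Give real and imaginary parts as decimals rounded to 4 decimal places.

ω^5 = e^(2πi·5/14) = e^(i·5π/7)
= cos(5π/7) + i sin(5π/7)
= -0.6235 + 0.7818i


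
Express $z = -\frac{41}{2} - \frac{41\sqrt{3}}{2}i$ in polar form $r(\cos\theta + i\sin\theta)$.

r = |z| = sqrt(a^2 + b^2) = sqrt((-41/2)^2 + (-41*sqrt(3)/2)^2) = sqrt(1681/4 + 5043/4) = sqrt(1681) = 41
θ = arctan(b/a) = arctan(-35.507/-20.5) (quadrant-adjusted) = 240°
z = 41(cos 240° + i sin 240°)


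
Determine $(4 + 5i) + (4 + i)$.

(4 + 4) + (5 + 1)i = 8 + 6i


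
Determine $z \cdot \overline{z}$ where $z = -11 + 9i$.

z * conjugate(z) = |z|^2 = a^2 + b^2
= (-11)^2 + 9^2 = 202


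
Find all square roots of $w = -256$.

|w| = 256, arg(w) = 180°
Root modulus = 256^(1/2) = 16
Root arguments: θ_k = (180° + 360°k)/2 for k = 0, 1, ..., 1
Roots: 16i, -16i


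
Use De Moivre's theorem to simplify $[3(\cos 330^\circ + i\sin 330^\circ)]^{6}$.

By De Moivre: z^n = r^n(cos(nθ) + i sin(nθ))
= 3^6(cos(6*330°) + i sin(6*330°))
= 729(cos 180° + i sin 180°)
= -729


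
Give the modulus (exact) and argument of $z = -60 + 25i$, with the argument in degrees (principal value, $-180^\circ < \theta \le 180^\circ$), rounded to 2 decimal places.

|z| = sqrt((-60)^2 + 25^2) = 65
arg(z) = arctan(b/a) = arctan(25/-60) (quadrant-adjusted) = 157.38°


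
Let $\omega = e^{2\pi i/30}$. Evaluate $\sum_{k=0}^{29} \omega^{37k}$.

Let ζ = ω^37 = e^(2πi·37/30). Since 30 ∤ 37, ζ ≠ 1.
Sum = Σ_{k=0}^{29} ζ^k = (ζ^30 - 1)/(ζ - 1) = (ω^{37·30} - 1)/(ζ - 1) = (1 - 1)/(ζ - 1) = 0


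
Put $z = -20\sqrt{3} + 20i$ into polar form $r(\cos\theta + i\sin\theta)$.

r = |z| = sqrt(a^2 + b^2) = sqrt((-20*sqrt(3))^2 + (20)^2) = sqrt(1200 + 400) = sqrt(1600) = 40
θ = arctan(b/a) = arctan(20/-34.641) (quadrant-adjusted) = 150°
z = 40(cos 150° + i sin 150°)


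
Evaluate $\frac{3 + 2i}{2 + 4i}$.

Multiply numerator and denominator by conjugate (2 - 4i):
= (3 + 2i)(2 - 4i) / (2^2 + 4^2)
= (14 - 8i) / 20
Divide through by 2: (7 - 4i) / 10
= 7/10 - (2/5)i


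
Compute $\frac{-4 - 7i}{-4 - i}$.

Multiply numerator and denominator by conjugate (-4 + i):
= (-4 - 7i)(-4 + i) / ((-4)^2 + (-1)^2)
= (23 + 24i) / 17
= 23/17 + (24/17)i


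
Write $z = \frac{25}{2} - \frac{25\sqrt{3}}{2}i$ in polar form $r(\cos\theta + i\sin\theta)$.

r = |z| = sqrt(a^2 + b^2) = sqrt((25/2)^2 + (-25*sqrt(3)/2)^2) = sqrt(625/4 + 1875/4) = sqrt(625) = 25
θ = arctan(b/a) = arctan(-21.6506/12.5) (quadrant-adjusted) = 300°
z = 25(cos 300° + i sin 300°)


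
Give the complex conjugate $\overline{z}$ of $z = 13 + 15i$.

If z = a + bi, then conjugate(z) = a - bi
conjugate(13 + 15i) = 13 - 15i


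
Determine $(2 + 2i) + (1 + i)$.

(2 + 1) + (2 + 1)i = 3 + 3i


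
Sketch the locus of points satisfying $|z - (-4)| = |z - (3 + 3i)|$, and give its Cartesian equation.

|z - z1| = |z - z2| means z is equidistant from z1 and z2,
i.e. the perpendicular bisector of the segment from (-4, 0) to (3, 3) (midpoint (-1/2, 3/2)).
With z = x + yi, square both sides:
(x - (-4))^2 + (y - 0)^2 = (x - 3)^2 + (y - 3)^2
The x^2 and y^2 terms cancel: 14x + 6y = 18 - 16 = 2
Simplify: 7x + 3y = 1
Locus: Perpendicular bisector of the segment from (-4, 0) to (3, 3): the line 7x + 3y = 1


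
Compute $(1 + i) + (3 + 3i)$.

(1 + 3) + (1 + 3)i = 4 + 4i


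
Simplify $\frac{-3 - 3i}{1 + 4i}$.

Multiply numerator and denominator by conjugate (1 - 4i):
= (-3 - 3i)(1 - 4i) / (1^2 + 4^2)
= (-15 + 9i) / 17
= -15/17 + (9/17)i


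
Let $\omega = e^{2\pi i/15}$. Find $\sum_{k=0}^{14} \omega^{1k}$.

Let ζ = ω^1 = e^(2πi·1/15). Since 15 ∤ 1, ζ ≠ 1.
Sum = Σ_{k=0}^{14} ζ^k = (ζ^15 - 1)/(ζ - 1) = (ω^{1·15} - 1)/(ζ - 1) = (1 - 1)/(ζ - 1) = 0


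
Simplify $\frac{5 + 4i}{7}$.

Divisor is real, so divide each part by 7:
= 5/7 + (4/7)i


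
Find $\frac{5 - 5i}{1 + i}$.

Multiply numerator and denominator by conjugate (1 - i):
= (5 - 5i)(1 - i) / (1^2 + 1^2)
= (-10i) / 2
= -5i


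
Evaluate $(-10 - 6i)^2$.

(a + bi)^2 = a^2 - b^2 + 2abi
= (-10)^2 - (-6)^2 + 2*(-10)*(-6)i
= 64 + 120i


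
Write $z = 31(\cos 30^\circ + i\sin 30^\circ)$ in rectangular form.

a = r cos θ = 31 * sqrt(3)/2 = 31*sqrt(3)/2
b = r sin θ = 31 * 1/2 = 31/2
z = 31*sqrt(3)/2 + (31/2)i


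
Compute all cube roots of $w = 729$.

|w| = 729, arg(w) = 0°
Root modulus = 729^(1/3) = 9
Root arguments: θ_k = (0° + 360°k)/3 for k = 0, 1, ..., 2
Roots: 9, -9/2 + (9*sqrt(3)/2)i, -9/2 - (9*sqrt(3)/2)i


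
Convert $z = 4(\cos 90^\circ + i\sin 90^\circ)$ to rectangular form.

a = r cos θ = 4 * 0 = 0
b = r sin θ = 4 * 1 = 4
z = 4i


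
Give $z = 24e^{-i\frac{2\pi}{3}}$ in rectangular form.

a = r cos θ = 24 * -1/2 = -12
b = r sin θ = 24 * -sqrt(3)/2 = -12*sqrt(3)
z = -12 - 12*sqrt(3)i


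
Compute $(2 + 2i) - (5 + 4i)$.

(2 - 5) + (2 - 4)i = -3 - 2i


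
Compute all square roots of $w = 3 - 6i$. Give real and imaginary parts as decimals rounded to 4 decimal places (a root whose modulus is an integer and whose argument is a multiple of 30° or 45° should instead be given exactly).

|w| = sqrt(45) ≈ 6.708204, arg(w) ≈ 296.565051°
Root modulus = sqrt(45)^(1/2) ≈ 2.590020
Root arguments: θ_k = (arg(w) + 360°k)/2 for k = 0, 1, ..., 1
Compute each root as (root modulus)(cos θ_k + i sin θ_k) using full-precision intermediates, then round to 4 decimal places.
Roots: -2.2032 + 1.3617i, 2.2032 - 1.3617i


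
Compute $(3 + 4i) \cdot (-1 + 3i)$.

(a1*a2 - b1*b2) + (a1*b2 + b1*a2)i
= (-3 - 12) + (9 + (-4))i
= -15 + 5i


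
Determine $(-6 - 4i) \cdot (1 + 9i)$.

(a1*a2 - b1*b2) + (a1*b2 + b1*a2)i
= (-6 - (-36)) + (-54 + (-4))i
= 30 - 58i


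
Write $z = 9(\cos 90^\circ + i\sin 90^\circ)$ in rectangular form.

a = r cos θ = 9 * 0 = 0
b = r sin θ = 9 * 1 = 9
z = 9i


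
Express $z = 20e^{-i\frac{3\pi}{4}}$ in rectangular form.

a = r cos θ = 20 * -sqrt(2)/2 = -10*sqrt(2)
b = r sin θ = 20 * -sqrt(2)/2 = -10*sqrt(2)
z = -10*sqrt(2) - 10*sqrt(2)i


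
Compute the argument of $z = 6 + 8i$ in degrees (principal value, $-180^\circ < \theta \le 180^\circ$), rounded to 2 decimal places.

θ = arctan(b/a) = arctan(8/6) (quadrant-adjusted) = 53.13°


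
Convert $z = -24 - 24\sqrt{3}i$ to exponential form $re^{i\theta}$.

r = |z| = sqrt((-24)^2 + (-24*sqrt(3))^2) = sqrt(576 + 1728) = sqrt(2304) = 48
θ = arctan(b/a) = arctan(-41.5692/-24) (quadrant-adjusted) = 240° = 4π/3
z = 48e^(i*4π/3)


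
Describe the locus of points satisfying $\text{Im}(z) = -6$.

Im(z) = y where z = x + yi; the equation y = -6 is satisfied by all points with that y-coordinate
Locus: Horizontal line y = -6


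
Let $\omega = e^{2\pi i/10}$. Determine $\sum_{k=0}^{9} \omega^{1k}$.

Let ζ = ω^1 = e^(2πi·1/10). Since 10 ∤ 1, ζ ≠ 1.
Sum = Σ_{k=0}^{9} ζ^k = (ζ^10 - 1)/(ζ - 1) = (ω^{1·10} - 1)/(ζ - 1) = (1 - 1)/(ζ - 1) = 0


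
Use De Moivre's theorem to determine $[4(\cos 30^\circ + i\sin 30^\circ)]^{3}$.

By De Moivre: z^n = r^n(cos(nθ) + i sin(nθ))
= 4^3(cos(3*30°) + i sin(3*30°))
= 64(cos 90° + i sin 90°)
= 64i


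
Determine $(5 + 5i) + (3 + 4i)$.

(5 + 3) + (5 + 4)i = 8 + 9i


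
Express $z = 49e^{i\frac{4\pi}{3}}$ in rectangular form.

a = r cos θ = 49 * -1/2 = -49/2
b = r sin θ = 49 * -sqrt(3)/2 = -49*sqrt(3)/2
z = -49/2 - (49*sqrt(3)/2)i


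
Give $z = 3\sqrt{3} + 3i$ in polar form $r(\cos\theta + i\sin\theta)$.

r = |z| = sqrt(a^2 + b^2) = sqrt((3*sqrt(3))^2 + (3)^2) = sqrt(27 + 9) = sqrt(36) = 6
θ = arctan(b/a) = arctan(3/5.1962) (quadrant-adjusted) = 30°
z = 6(cos 30° + i sin 30°)


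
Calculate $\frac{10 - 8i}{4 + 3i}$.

Multiply numerator and denominator by conjugate (4 - 3i):
= (10 - 8i)(4 - 3i) / (4^2 + 3^2)
= (16 - 62i) / 25
= 16/25 - (62/25)i


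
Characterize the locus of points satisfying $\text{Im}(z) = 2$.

Im(z) = y where z = x + yi; the equation y = 2 is satisfied by all points with that y-coordinate
Locus: Horizontal line y = 2


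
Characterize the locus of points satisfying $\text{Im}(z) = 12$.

Im(z) = y where z = x + yi; the equation y = 12 is satisfied by all points with that y-coordinate
Locus: Horizontal line y = 12


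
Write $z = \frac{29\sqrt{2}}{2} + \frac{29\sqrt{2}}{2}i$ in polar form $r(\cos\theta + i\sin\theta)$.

r = |z| = sqrt(a^2 + b^2) = sqrt((29*sqrt(2)/2)^2 + (29*sqrt(2)/2)^2) = sqrt(841/2 + 841/2) = sqrt(841) = 29
θ = arctan(b/a) = arctan(20.5061/20.5061) (quadrant-adjusted) = 45°
z = 29(cos 45° + i sin 45°)


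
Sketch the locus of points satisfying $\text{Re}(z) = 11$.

Re(z) = x where z = x + yi; the equation x = 11 is satisfied by all points with that x-coordinate
Locus: Vertical line x = 11


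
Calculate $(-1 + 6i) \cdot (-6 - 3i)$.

(a1*a2 - b1*b2) + (a1*b2 + b1*a2)i
= (6 - (-18)) + (3 + (-36))i
= 24 - 33i


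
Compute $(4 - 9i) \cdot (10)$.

(a1*a2 - b1*b2) + (a1*b2 + b1*a2)i
= (40 - 0) + (0 + (-90))i
= 40 - 90i


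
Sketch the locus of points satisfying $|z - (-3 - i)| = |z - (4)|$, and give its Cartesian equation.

|z - z1| = |z - z2| means z is equidistant from z1 and z2,
i.e. the perpendicular bisector of the segment from (-3, -1) to (4, 0) (midpoint (1/2, -1/2)).
With z = x + yi, square both sides:
(x - (-3))^2 + (y - (-1))^2 = (x - 4)^2 + (y - 0)^2
The x^2 and y^2 terms cancel: 14x + 2y = 16 - 10 = 6
Simplify: 7x + y = 3
Locus: Perpendicular bisector of the segment from (-3, -1) to (4, 0): the line 7x + y = 3


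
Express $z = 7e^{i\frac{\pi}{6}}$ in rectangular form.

a = r cos θ = 7 * sqrt(3)/2 = 7*sqrt(3)/2
b = r sin θ = 7 * 1/2 = 7/2
z = 7*sqrt(3)/2 + (7/2)i


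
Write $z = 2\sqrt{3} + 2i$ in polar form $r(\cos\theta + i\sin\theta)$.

r = |z| = sqrt(a^2 + b^2) = sqrt((2*sqrt(3))^2 + (2)^2) = sqrt(12 + 4) = sqrt(16) = 4
θ = arctan(b/a) = arctan(2/3.4641) (quadrant-adjusted) = 30°
z = 4(cos 30° + i sin 30°)


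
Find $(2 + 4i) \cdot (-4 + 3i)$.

(a1*a2 - b1*b2) + (a1*b2 + b1*a2)i
= (-8 - 12) + (6 + (-16))i
= -20 - 10i


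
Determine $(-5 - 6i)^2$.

(a + bi)^2 = a^2 - b^2 + 2abi
= (-5)^2 - (-6)^2 + 2*(-5)*(-6)i
= -11 + 60i


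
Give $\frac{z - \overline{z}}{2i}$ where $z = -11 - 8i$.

z - conjugate(z) = 2bi
(z - conjugate(z))/(2i) = 2bi/(2i) = b = -8


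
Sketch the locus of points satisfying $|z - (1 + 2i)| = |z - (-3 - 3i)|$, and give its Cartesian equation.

|z - z1| = |z - z2| means z is equidistant from z1 and z2,
i.e. the perpendicular bisector of the segment from (1, 2) to (-3, -3) (midpoint (-1, -1/2)).
With z = x + yi, square both sides:
(x - 1)^2 + (y - 2)^2 = (x - (-3))^2 + (y - (-3))^2
The x^2 and y^2 terms cancel: -8x + (-10)y = 18 - 5 = 13
Simplify: 8x + 10y = -13
Locus: Perpendicular bisector of the segment from (1, 2) to (-3, -3): the line 8x + 10y = -13


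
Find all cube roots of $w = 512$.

|w| = 512, arg(w) = 0°
Root modulus = 512^(1/3) = 8
Root arguments: θ_k = (0° + 360°k)/3 for k = 0, 1, ..., 2
Roots: 8, -4 + 4*sqrt(3)i, -4 - 4*sqrt(3)i


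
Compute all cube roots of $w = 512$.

|w| = 512, arg(w) = 0°
Root modulus = 512^(1/3) = 8
Root arguments: θ_k = (0° + 360°k)/3 for k = 0, 1, ..., 2
Roots: 8, -4 + 4*sqrt(3)i, -4 - 4*sqrt(3)i


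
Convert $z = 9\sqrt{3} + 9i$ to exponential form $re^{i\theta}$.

r = |z| = sqrt((9*sqrt(3))^2 + (9)^2) = sqrt(243 + 81) = sqrt(324) = 18
θ = arctan(b/a) = arctan(9/15.5885) (quadrant-adjusted) = 30° = π/6
z = 18e^(i*π/6)


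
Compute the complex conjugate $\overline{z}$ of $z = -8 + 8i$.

If z = a + bi, then conjugate(z) = a - bi
conjugate(-8 + 8i) = -8 - 8i


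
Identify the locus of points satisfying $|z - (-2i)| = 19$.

|z - z0| = r describes a circle centered at z0 with radius r
Here z0 = -2i and r = 19
Locus: Circle centered at (0, -2) with radius 19


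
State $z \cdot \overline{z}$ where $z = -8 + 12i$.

z * conjugate(z) = |z|^2 = a^2 + b^2
= (-8)^2 + 12^2 = 208


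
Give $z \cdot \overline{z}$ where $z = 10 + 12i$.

z * conjugate(z) = |z|^2 = a^2 + b^2
= 10^2 + 12^2 = 244


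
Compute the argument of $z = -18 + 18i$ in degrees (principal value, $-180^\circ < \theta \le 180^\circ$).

θ = arctan(b/a) = arctan(18/-18) (quadrant-adjusted) = 135°


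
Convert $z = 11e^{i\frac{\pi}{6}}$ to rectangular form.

a = r cos θ = 11 * sqrt(3)/2 = 11*sqrt(3)/2
b = r sin θ = 11 * 1/2 = 11/2
z = 11*sqrt(3)/2 + (11/2)i


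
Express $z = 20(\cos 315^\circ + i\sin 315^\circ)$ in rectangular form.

a = r cos θ = 20 * sqrt(2)/2 = 10*sqrt(2)
b = r sin θ = 20 * -sqrt(2)/2 = -10*sqrt(2)
z = 10*sqrt(2) - 10*sqrt(2)i


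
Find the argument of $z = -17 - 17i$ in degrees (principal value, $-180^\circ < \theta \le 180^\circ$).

θ = arctan(b/a) = arctan(-17/-17) (quadrant-adjusted) = -135°


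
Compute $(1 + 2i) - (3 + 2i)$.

(1 - 3) + (2 - 2)i = -2


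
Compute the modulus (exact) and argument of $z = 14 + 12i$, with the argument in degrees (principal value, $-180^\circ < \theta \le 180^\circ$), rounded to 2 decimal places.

|z| = sqrt(14^2 + 12^2) = sqrt(340)
arg(z) = arctan(b/a) = arctan(12/14) (quadrant-adjusted) = 40.60°


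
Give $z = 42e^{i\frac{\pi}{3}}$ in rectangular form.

a = r cos θ = 42 * 1/2 = 21
b = r sin θ = 42 * sqrt(3)/2 = 21*sqrt(3)
z = 21 + 21*sqrt(3)i


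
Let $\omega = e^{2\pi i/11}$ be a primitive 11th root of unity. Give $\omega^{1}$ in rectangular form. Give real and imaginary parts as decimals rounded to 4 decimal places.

ω^1 = e^(2πi·1/11) = e^(i·2π/11)
= cos(2π/11) + i sin(2π/11)
= 0.8413 + 0.5406i


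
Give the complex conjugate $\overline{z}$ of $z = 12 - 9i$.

If z = a + bi, then conjugate(z) = a - bi
conjugate(12 - 9i) = 12 + 9i


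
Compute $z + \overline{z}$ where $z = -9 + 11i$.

z + conjugate(z) = (a + bi) + (a - bi) = 2a
= 2 * (-9) = -18


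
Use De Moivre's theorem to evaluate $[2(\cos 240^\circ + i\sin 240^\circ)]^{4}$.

By De Moivre: z^n = r^n(cos(nθ) + i sin(nθ))
= 2^4(cos(4*240°) + i sin(4*240°))
= 16(cos 240° + i sin 240°)
= -8 - 8*sqrt(3)i


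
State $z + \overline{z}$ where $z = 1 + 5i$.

z + conjugate(z) = (a + bi) + (a - bi) = 2a
= 2 * 1 = 2


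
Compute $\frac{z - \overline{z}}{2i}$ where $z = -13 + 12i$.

z - conjugate(z) = 2bi
(z - conjugate(z))/(2i) = 2bi/(2i) = b = 12


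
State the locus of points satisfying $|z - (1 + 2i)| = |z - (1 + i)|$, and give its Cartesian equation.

|z - z1| = |z - z2| means z is equidistant from z1 and z2,
i.e. the perpendicular bisector of the segment from (1, 2) to (1, 1) (midpoint (1, 3/2)).
With z = x + yi, square both sides:
(x - 1)^2 + (y - 2)^2 = (x - 1)^2 + (y - 1)^2
The x^2 and y^2 terms cancel: 0x + (-2)y = 2 - 5 = -3
Simplify: y = 3/2
Locus: Perpendicular bisector of the segment from (1, 2) to (1, 1): the line y = 3/2


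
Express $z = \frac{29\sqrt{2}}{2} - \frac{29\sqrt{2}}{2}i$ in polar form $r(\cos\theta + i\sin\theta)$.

r = |z| = sqrt(a^2 + b^2) = sqrt((29*sqrt(2)/2)^2 + (-29*sqrt(2)/2)^2) = sqrt(841/2 + 841/2) = sqrt(841) = 29
θ = arctan(b/a) = arctan(-20.5061/20.5061) (quadrant-adjusted) = 315°
z = 29(cos 315° + i sin 315°)


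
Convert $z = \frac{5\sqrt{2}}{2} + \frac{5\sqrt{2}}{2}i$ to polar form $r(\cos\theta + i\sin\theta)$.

r = |z| = sqrt(a^2 + b^2) = sqrt((5*sqrt(2)/2)^2 + (5*sqrt(2)/2)^2) = sqrt(25/2 + 25/2) = sqrt(25) = 5
θ = arctan(b/a) = arctan(3.5355/3.5355) (quadrant-adjusted) = 45°
z = 5(cos 45° + i sin 45°)


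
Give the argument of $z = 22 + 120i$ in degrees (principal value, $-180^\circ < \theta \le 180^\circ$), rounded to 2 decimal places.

θ = arctan(b/a) = arctan(120/22) (quadrant-adjusted) = 79.61°


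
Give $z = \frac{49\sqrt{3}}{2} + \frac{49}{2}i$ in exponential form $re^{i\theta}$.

r = |z| = sqrt((49*sqrt(3)/2)^2 + (49/2)^2) = sqrt(7203/4 + 2401/4) = sqrt(2401) = 49
θ = arctan(b/a) = arctan(24.5/42.4352) (quadrant-adjusted) = 30° = π/6
z = 49e^(i*π/6)


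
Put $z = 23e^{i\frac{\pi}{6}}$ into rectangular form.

a = r cos θ = 23 * sqrt(3)/2 = 23*sqrt(3)/2
b = r sin θ = 23 * 1/2 = 23/2
z = 23*sqrt(3)/2 + (23/2)i


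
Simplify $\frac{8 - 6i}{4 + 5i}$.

Multiply numerator and denominator by conjugate (4 - 5i):
= (8 - 6i)(4 - 5i) / (4^2 + 5^2)
= (2 - 64i) / 41
= 2/41 - (64/41)i


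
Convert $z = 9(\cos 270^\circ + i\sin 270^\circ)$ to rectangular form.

a = r cos θ = 9 * 0 = 0
b = r sin θ = 9 * -1 = -9
z = -9i


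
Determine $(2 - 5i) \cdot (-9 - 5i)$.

(a1*a2 - b1*b2) + (a1*b2 + b1*a2)i
= (-18 - 25) + (-10 + 45)i
= -43 + 35i


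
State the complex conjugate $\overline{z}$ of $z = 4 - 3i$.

If z = a + bi, then conjugate(z) = a - bi
conjugate(4 - 3i) = 4 + 3i


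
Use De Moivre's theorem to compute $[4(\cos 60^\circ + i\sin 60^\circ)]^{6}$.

By De Moivre: z^n = r^n(cos(nθ) + i sin(nθ))
= 4^6(cos(6*60°) + i sin(6*60°))
= 4096(cos 0° + i sin 0°)
= 4096


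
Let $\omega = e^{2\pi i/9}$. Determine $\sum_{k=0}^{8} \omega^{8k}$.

Let ζ = ω^8 = e^(2πi·8/9). Since 9 ∤ 8, ζ ≠ 1.
Sum = Σ_{k=0}^{8} ζ^k = (ζ^9 - 1)/(ζ - 1) = (ω^{8·9} - 1)/(ζ - 1) = (1 - 1)/(ζ - 1) = 0


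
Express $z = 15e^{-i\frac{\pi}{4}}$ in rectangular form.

a = r cos θ = 15 * sqrt(2)/2 = 15*sqrt(2)/2
b = r sin θ = 15 * -sqrt(2)/2 = -15*sqrt(2)/2
z = 15*sqrt(2)/2 - (15*sqrt(2)/2)i


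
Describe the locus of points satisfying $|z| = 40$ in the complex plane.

|z| = 40 means sqrt(x^2 + y^2) = 40
This is a circle of radius 40 centered at the origin


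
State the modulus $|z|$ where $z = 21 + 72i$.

|z| = sqrt(a^2 + b^2) = sqrt(21^2 + 72^2) = sqrt(5625) = 75


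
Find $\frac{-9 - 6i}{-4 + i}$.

Multiply numerator and denominator by conjugate (-4 - i):
= (-9 - 6i)(-4 - i) / ((-4)^2 + 1^2)
= (30 + 33i) / 17
= 30/17 + (33/17)i


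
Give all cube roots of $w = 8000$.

|w| = 8000, arg(w) = 0°
Root modulus = 8000^(1/3) = 20
Root arguments: θ_k = (0° + 360°k)/3 for k = 0, 1, ..., 2
Roots: 20, -10 + 10*sqrt(3)i, -10 - 10*sqrt(3)i


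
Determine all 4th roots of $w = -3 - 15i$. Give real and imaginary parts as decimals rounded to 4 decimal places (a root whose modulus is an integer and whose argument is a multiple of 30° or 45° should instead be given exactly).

|w| = sqrt(234) ≈ 15.297059, arg(w) ≈ 258.690068°
Root modulus = sqrt(234)^(1/4) ≈ 1.977662
Root arguments: θ_k = (arg(w) + 360°k)/4 for k = 0, 1, ..., 3
Compute each root as (root modulus)(cos θ_k + i sin θ_k) using full-precision intermediates, then round to 4 decimal places.
Roots: 0.8460 + 1.7876i, -1.7876 + 0.8460i, -0.8460 - 1.7876i, 1.7876 - 0.8460i


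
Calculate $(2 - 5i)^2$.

(a + bi)^2 = a^2 - b^2 + 2abi
= 2^2 - (-5)^2 + 2*2*(-5)i
= -21 - 20i


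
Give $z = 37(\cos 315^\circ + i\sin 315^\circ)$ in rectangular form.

a = r cos θ = 37 * sqrt(2)/2 = 37*sqrt(2)/2
b = r sin θ = 37 * -sqrt(2)/2 = -37*sqrt(2)/2
z = 37*sqrt(2)/2 - (37*sqrt(2)/2)i


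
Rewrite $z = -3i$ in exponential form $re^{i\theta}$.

r = |z| = sqrt((0)^2 + (-3)^2) = sqrt(0 + 9) = sqrt(9) = 3
a = 0 and b < 0, so z lies on the negative imaginary axis: θ = -90° = -π/2
z = 3e^(-i*π/2)


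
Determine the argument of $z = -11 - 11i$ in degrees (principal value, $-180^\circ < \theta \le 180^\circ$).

θ = arctan(b/a) = arctan(-11/-11) (quadrant-adjusted) = -135°


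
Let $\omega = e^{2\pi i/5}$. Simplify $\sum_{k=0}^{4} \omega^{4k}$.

Let ζ = ω^4 = e^(2πi·4/5). Since 5 ∤ 4, ζ ≠ 1.
Sum = Σ_{k=0}^{4} ζ^k = (ζ^5 - 1)/(ζ - 1) = (ω^{4·5} - 1)/(ζ - 1) = (1 - 1)/(ζ - 1) = 0


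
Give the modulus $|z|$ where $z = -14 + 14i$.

|z| = sqrt(a^2 + b^2) = sqrt((-14)^2 + 14^2) = sqrt(392) = sqrt(392)


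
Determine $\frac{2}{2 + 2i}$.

Multiply numerator and denominator by conjugate (2 - 2i):
= (2)(2 - 2i) / (2^2 + 2^2)
= (4 - 4i) / 8
Divide through by 4: (1 - i) / 2
= 1/2 - (1/2)i


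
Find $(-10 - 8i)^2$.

(a + bi)^2 = a^2 - b^2 + 2abi
= (-10)^2 - (-8)^2 + 2*(-10)*(-8)i
= 36 + 160i


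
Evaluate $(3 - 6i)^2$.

(a + bi)^2 = a^2 - b^2 + 2abi
= 3^2 - (-6)^2 + 2*3*(-6)i
= -27 - 36i


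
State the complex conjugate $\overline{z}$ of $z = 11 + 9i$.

If z = a + bi, then conjugate(z) = a - bi
conjugate(11 + 9i) = 11 - 9i


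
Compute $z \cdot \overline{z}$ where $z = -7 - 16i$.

z * conjugate(z) = |z|^2 = a^2 + b^2
= (-7)^2 + (-16)^2 = 305


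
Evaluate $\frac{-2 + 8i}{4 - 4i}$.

Multiply numerator and denominator by conjugate (4 + 4i):
= (-2 + 8i)(4 + 4i) / (4^2 + (-4)^2)
= (-40 + 24i) / 32
Divide through by 8: (-5 + 3i) / 4
= -5/4 + (3/4)i


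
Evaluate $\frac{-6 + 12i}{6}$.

Divisor is real, so divide each part by 6:
= -1 + 2i


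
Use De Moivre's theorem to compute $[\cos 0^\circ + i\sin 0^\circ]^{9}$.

By De Moivre: z^n = r^n(cos(nθ) + i sin(nθ))
= 1^9(cos(9*0°) + i sin(9*0°))
= 1(cos 0° + i sin 0°)
= 1


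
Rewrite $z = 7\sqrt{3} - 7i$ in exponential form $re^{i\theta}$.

r = |z| = sqrt((7*sqrt(3))^2 + (-7)^2) = sqrt(147 + 49) = sqrt(196) = 14
θ = arctan(b/a) = arctan(-7/12.1244) (quadrant-adjusted) = -30° = -π/6
z = 14e^(-i*π/6)


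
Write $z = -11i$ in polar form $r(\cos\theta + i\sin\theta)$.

r = |z| = sqrt(a^2 + b^2) = sqrt((0)^2 + (-11)^2) = sqrt(0 + 121) = sqrt(121) = 11
a = 0 and b < 0, so z lies on the negative imaginary axis: θ = 270°
z = 11(cos 270° + i sin 270°)


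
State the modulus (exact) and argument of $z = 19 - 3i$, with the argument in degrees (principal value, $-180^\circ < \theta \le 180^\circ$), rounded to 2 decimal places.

|z| = sqrt(19^2 + (-3)^2) = sqrt(370)
arg(z) = arctan(b/a) = arctan(-3/19) (quadrant-adjusted) = -8.97°


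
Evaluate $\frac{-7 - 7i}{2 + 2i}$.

Multiply numerator and denominator by conjugate (2 - 2i):
= (-7 - 7i)(2 - 2i) / (2^2 + 2^2)
= (-28) / 8
Divide through by 4: (-7) / 2
= -7/2


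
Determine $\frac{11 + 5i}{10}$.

Divisor is real, so divide each part by 10:
= 11/10 + (1/2)i


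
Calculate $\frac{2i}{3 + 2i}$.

Multiply numerator and denominator by conjugate (3 - 2i):
= (2i)(3 - 2i) / (3^2 + 2^2)
= (4 + 6i) / 13
= 4/13 + (6/13)i


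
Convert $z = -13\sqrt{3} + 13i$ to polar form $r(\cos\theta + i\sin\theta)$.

r = |z| = sqrt(a^2 + b^2) = sqrt((-13*sqrt(3))^2 + (13)^2) = sqrt(507 + 169) = sqrt(676) = 26
θ = arctan(b/a) = arctan(13/-22.5167) (quadrant-adjusted) = 150°
z = 26(cos 150° + i sin 150°)


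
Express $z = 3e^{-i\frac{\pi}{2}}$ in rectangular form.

a = r cos θ = 3 * 0 = 0
b = r sin θ = 3 * -1 = -3
z = -3i


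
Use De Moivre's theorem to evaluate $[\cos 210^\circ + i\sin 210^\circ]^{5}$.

By De Moivre: z^n = r^n(cos(nθ) + i sin(nθ))
= 1^5(cos(5*210°) + i sin(5*210°))
= 1(cos 330° + i sin 330°)
= sqrt(3)/2 - (1/2)i


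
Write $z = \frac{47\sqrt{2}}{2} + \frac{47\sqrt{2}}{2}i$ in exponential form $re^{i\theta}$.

r = |z| = sqrt((47*sqrt(2)/2)^2 + (47*sqrt(2)/2)^2) = sqrt(2209/2 + 2209/2) = sqrt(2209) = 47
θ = arctan(b/a) = arctan(33.234/33.234) (quadrant-adjusted) = 45° = π/4
z = 47e^(i*π/4)


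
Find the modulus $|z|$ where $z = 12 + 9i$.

|z| = sqrt(a^2 + b^2) = sqrt(12^2 + 9^2) = sqrt(225) = 15


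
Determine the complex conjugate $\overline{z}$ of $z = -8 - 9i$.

If z = a + bi, then conjugate(z) = a - bi
conjugate(-8 - 9i) = -8 + 9i


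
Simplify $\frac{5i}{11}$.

Divisor is real, so divide each part by 11:
= 0 + (5/11)i


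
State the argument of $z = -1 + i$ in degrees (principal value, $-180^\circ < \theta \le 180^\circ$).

θ = arctan(b/a) = arctan(1/-1) (quadrant-adjusted) = 135°


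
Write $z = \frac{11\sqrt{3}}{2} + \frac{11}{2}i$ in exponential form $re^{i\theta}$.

r = |z| = sqrt((11*sqrt(3)/2)^2 + (11/2)^2) = sqrt(363/4 + 121/4) = sqrt(121) = 11
θ = arctan(b/a) = arctan(5.5/9.5263) (quadrant-adjusted) = 30° = π/6
z = 11e^(i*π/6)


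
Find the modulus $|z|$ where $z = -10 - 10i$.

|z| = sqrt(a^2 + b^2) = sqrt((-10)^2 + (-10)^2) = sqrt(200) = sqrt(200)


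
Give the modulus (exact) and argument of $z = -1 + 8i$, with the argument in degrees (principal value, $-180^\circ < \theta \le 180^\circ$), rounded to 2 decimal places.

|z| = sqrt((-1)^2 + 8^2) = sqrt(65)
arg(z) = arctan(b/a) = arctan(8/-1) (quadrant-adjusted) = 97.13°


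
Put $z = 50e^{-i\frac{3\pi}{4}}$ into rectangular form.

a = r cos θ = 50 * -sqrt(2)/2 = -25*sqrt(2)
b = r sin θ = 50 * -sqrt(2)/2 = -25*sqrt(2)
z = -25*sqrt(2) - 25*sqrt(2)i


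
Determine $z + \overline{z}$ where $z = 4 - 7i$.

z + conjugate(z) = (a + bi) + (a - bi) = 2a
= 2 * 4 = 8


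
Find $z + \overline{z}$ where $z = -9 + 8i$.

z + conjugate(z) = (a + bi) + (a - bi) = 2a
= 2 * (-9) = -18


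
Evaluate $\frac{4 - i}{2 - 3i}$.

Multiply numerator and denominator by conjugate (2 + 3i):
= (4 - i)(2 + 3i) / (2^2 + (-3)^2)
= (11 + 10i) / 13
= 11/13 + (10/13)i


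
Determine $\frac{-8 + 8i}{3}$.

Divisor is real, so divide each part by 3:
= -8/3 + (8/3)i


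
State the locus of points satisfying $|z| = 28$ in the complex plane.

|z| = 28 means sqrt(x^2 + y^2) = 28
This is a circle of radius 28 centered at the origin


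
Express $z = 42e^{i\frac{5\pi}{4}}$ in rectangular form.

a = r cos θ = 42 * -sqrt(2)/2 = -21*sqrt(2)
b = r sin θ = 42 * -sqrt(2)/2 = -21*sqrt(2)
z = -21*sqrt(2) - 21*sqrt(2)i


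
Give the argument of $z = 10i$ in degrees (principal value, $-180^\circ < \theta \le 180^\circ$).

a = 0 and b > 0, so z lies on the positive imaginary axis: θ = 90°


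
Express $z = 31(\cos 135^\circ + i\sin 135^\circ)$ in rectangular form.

a = r cos θ = 31 * -sqrt(2)/2 = -31*sqrt(2)/2
b = r sin θ = 31 * sqrt(2)/2 = 31*sqrt(2)/2
z = -31*sqrt(2)/2 + (31*sqrt(2)/2)i


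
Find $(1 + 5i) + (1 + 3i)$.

(1 + 1) + (5 + 3)i = 2 + 8i


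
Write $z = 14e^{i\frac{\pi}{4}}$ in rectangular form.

a = r cos θ = 14 * sqrt(2)/2 = 7*sqrt(2)
b = r sin θ = 14 * sqrt(2)/2 = 7*sqrt(2)
z = 7*sqrt(2) + 7*sqrt(2)i


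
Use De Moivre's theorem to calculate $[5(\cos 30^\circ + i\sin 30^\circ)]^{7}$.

By De Moivre: z^n = r^n(cos(nθ) + i sin(nθ))
= 5^7(cos(7*30°) + i sin(7*30°))
= 78125(cos 210° + i sin 210°)
= -78125*sqrt(3)/2 - (78125/2)i


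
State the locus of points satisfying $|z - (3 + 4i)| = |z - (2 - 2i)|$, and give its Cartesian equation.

|z - z1| = |z - z2| means z is equidistant from z1 and z2,
i.e. the perpendicular bisector of the segment from (3, 4) to (2, -2) (midpoint (5/2, 1)).
With z = x + yi, square both sides:
(x - 3)^2 + (y - 4)^2 = (x - 2)^2 + (y - (-2))^2
The x^2 and y^2 terms cancel: -2x + (-12)y = 8 - 25 = -17
Simplify: 2x + 12y = 17
Locus: Perpendicular bisector of the segment from (3, 4) to (2, -2): the line 2x + 12y = 17
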